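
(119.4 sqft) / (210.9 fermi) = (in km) 5.26e+10. Check: 1 sqft = 0.09290304 m^2, so 119.4 sqft = 119.4 * 0.09290304 = 11.092623 m^2. 1 fermi = 1e-15 m, so 210.9 fermi = 210.9 * 1e-15 = 2.109e-13 m. Combine: 11.092623 m^2 / 2.109e-13 m = 5.25966e+13 m. 1 km = 1000 m, so 5.25966e+13 m = 5.25966e+13 / 1000 = 5.25966e+10 km ≈ 5.26e+10 km (4 s.f.).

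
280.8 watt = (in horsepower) 280.8 watt = 280.8 W. 1 horsepower = 745.69987 W, so 280.8 W = 280.8 / 745.69987 = 0.376559 horsepower ≈ 0.3766 horsepower (4 s.f.). Final answer: 0.3766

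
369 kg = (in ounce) 1 ounce = 0.028349523 kg, so 369 kg = 369 / 0.028349523 = 13016.092 ounce ≈ 1.302e+04 ounce (4 s.f.). Final answer: 1.302e+04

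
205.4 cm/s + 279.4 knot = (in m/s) 1 cm/s = 0.01 m/s, so 205.4 cm/s = 205.4 * 0.01 = 2.054 m/s. 1 knot = 0.51444444 m/s, so 279.4 knot = 279.4 * 0.51444444 = 143.73578 m/s. Sum: 2.054 + 143.73578 = 145.78978 m/s. Result: 145.78978 m/s ≈ 145.8 m/s (4 s.f.). Final answer: 145.8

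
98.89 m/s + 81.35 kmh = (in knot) 236.2. Check: 98.89 m/s is already in m/s. 1 kmh = 0.27777778 m/s, so 81.35 kmh = 81.35 * 0.27777778 = 22.597222 m/s. Sum: 98.89 + 22.597222 = 121.48722 m/s. 1 knot = 0.51444444 m/s, so 121.48722 m/s = 121.48722 / 0.51444444 = 236.15227 knot ≈ 236.2 knot (4 s.f.).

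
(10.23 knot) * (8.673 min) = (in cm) 1 knot = 0.51444444 m/s, so 10.23 knot = 10.23 * 0.51444444 = 5.2627667 m/s. 1 min = 60 s, so 8.673 min = 8.673 * 60 = 520.38 s. Combine: 5.2627667 m/s * 520.38 s = 2738.6385 m. 1 cm = 0.01 m, so 2738.6385 m = 2738.6385 / 0.01 = 273863.85 cm ≈ 2.739e+05 cm (4 s.f.). Final answer: 2.739e+05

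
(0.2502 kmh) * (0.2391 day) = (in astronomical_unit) 9.597e-09. Check: 1 kmh = 0.27777778 m/s, so 0.2502 kmh = 0.2502 * 0.27777778 = 0.0695 m/s. 1 day = 86400 s, so 0.2391 day = 0.2391 * 86400 = 20658.24 s. Combine: 0.0695 m/s * 20658.24 s = 1435.7477 m. 1 astronomical_unit = 1.4959787e+11 m, so 1435.7477 m = 1435.7477 / 1.4959787e+11 = 9.5973805e-09 astronomical_unit ≈ 9.597e-09 astronomical_unit (4 s.f.).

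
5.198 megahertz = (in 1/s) 5.198e+06. Check: 1 megahertz = 1000000 Hz, so 5.198 megahertz = 5.198 * 1000000 = 5198000 Hz. 5198000 Hz = 5198000 1/s ≈ 5.198e+06 1/s (4 s.f.).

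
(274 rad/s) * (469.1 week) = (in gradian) 274 rad/s is already in rad/s. 1 week = 604800 s, so 469.1 week = 469.1 * 604800 = 2.8371168e+08 s. Combine: 274 rad/s * 2.8371168e+08 s = 7.7737e+10 rad. 1 gradian = 0.015707963 rad, so 7.7737e+10 rad = 7.7737e+10 / 0.015707963 = 4.9488911e+12 gradian ≈ 4.949e+12 gradian (4 s.f.). Final answer: 4.949e+12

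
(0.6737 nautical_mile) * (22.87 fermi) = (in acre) 7.051e-15. Check: 1 nautical_mile = 1852 m, so 0.6737 nautical_mile = 0.6737 * 1852 = 1247.6924 m. 1 fermi = 1e-15 m, so 22.87 fermi = 22.87 * 1e-15 = 2.287e-14 m. Combine: 1247.6924 m * 2.287e-14 m = 2.8534725e-11 m^2. 1 acre = 4046.8564 m^2, so 2.8534725e-11 m^2 = 2.8534725e-11 / 4046.8564 = 7.0510842e-15 acre ≈ 7.051e-15 acre (4 s.f.).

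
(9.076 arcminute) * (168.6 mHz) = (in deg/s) 1 arcminute = 0.00029088821 rad, so 9.076 arcminute = 9.076 * 0.00029088821 = 0.0026401014 rad. 1 mHz = 0.001 Hz, so 168.6 mHz = 168.6 * 0.001 = 0.1686 Hz. Combine: 0.0026401014 rad * 0.1686 Hz = 0.00044512109 rad/s. 1 deg/s = 0.017453293 rad/s, so 0.00044512109 rad/s = 0.00044512109 / 0.017453293 = 0.02550356 deg/s ≈ 0.0255 deg/s (4 s.f.). Final answer: 0.0255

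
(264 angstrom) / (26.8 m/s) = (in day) 1 angstrom = 1e-10 m, so 264 angstrom = 264 * 1e-10 = 2.64e-08 m. 26.8 m/s is already in m/s. Combine: 2.64e-08 m / 26.8 m/s = 9.8507463e-10 s. 1 day = 86400 s, so 9.8507463e-10 s = 9.8507463e-10 / 86400 = 1.1401327e-14 day ≈ 1.14e-14 day (4 s.f.). Final answer: 1.14e-14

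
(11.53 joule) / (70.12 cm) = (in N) 11.53 joule = 11.53 J. 1 cm = 0.01 m, so 70.12 cm = 70.12 * 0.01 = 0.7012 m. Combine: 11.53 J / 0.7012 m = 16.44324 N. Result: 16.44324 N ≈ 16.44 N (4 s.f.). Final answer: 16.44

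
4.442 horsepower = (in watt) 3312. Check: 1 horsepower = 745.69987 W, so 4.442 horsepower = 4.442 * 745.69987 = 3312.3988 W. 3312.3988 W = 3312.3988 watt ≈ 3312 watt (4 s.f.).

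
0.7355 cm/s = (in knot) 1 cm/s = 0.01 m/s, so 0.7355 cm/s = 0.7355 * 0.01 = 0.007355 m/s. 1 knot = 0.51444444 m/s, so 0.007355 m/s = 0.007355 / 0.51444444 = 0.014296976 knot ≈ 0.0143 knot (4 s.f.). Final answer: 0.0143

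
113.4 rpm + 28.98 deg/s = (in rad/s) 12.38. Check: 1 rpm = 0.10471976 rad/s, so 113.4 rpm = 113.4 * 0.10471976 = 11.87522 rad/s. 1 deg/s = 0.017453293 rad/s, so 28.98 deg/s = 28.98 * 0.017453293 = 0.50579642 rad/s. Sum: 11.87522 + 0.50579642 = 12.381017 rad/s. Result: 12.381017 rad/s ≈ 12.38 rad/s (4 s.f.).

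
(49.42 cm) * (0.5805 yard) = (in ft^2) 1 cm = 0.01 m, so 49.42 cm = 49.42 * 0.01 = 0.4942 m. 1 yard = 0.9144 m, so 0.5805 yard = 0.5805 * 0.9144 = 0.5308092 m. Combine: 0.4942 m * 0.5308092 m = 0.26232591 m^2. 1 ft^2 = 0.09290304 m^2, so 0.26232591 m^2 = 0.26232591 / 0.09290304 = 2.8236526 ft^2 ≈ 2.824 ft^2 (4 s.f.). Final answer: 2.824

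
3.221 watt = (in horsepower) 0.004319. Check: 3.221 watt = 3.221 W. 1 horsepower = 745.69987 W, so 3.221 W = 3.221 / 745.69987 = 0.0043194322 horsepower ≈ 0.004319 horsepower (4 s.f.).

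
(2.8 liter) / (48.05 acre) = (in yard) 1.575e-08. Check: 1 liter = 0.001 m^3, so 2.8 liter = 2.8 * 0.001 = 0.0028 m^3. 1 acre = 4046.8564 m^2, so 48.05 acre = 48.05 * 4046.8564 = 194451.45 m^2. Combine: 0.0028 m^3 / 194451.45 m^2 = 1.4399481e-08 m. 1 yard = 0.9144 m, so 1.4399481e-08 m = 1.4399481e-08 / 0.9144 = 1.5747464e-08 yard ≈ 1.575e-08 yard (4 s.f.).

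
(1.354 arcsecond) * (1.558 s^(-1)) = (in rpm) 1 arcsecond = 4.8481368e-06 rad, so 1.354 arcsecond = 1.354 * 4.8481368e-06 = 6.5643772e-06 rad. 1.558 s^(-1) = 1.558 Hz. Combine: 6.5643772e-06 rad * 1.558 Hz = 1.02273e-05 rad/s. 1 rpm = 0.10471976 rad/s, so 1.02273e-05 rad/s = 1.02273e-05 / 0.10471976 = 9.7663519e-05 rpm ≈ 9.766e-05 rpm (4 s.f.). Final answer: 9.766e-05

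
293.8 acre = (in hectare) 118.9. Check: 1 acre = 4046.8564 m^2, so 293.8 acre = 293.8 * 4046.8564 = 1188966.4 m^2. 1 hectare = 10000 m^2, so 1188966.4 m^2 = 1188966.4 / 10000 = 118.89664 hectare ≈ 118.9 hectare (4 s.f.).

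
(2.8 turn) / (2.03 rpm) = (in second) 1 turn = 6.2831853 rad, so 2.8 turn = 2.8 * 6.2831853 = 17.592919 rad. 1 rpm = 0.10471976 rad/s, so 2.03 rpm = 2.03 * 0.10471976 = 0.2125811 rad/s. Combine: 17.592919 rad / 0.2125811 rad/s = 82.758621 s. 82.758621 s = 82.758621 second ≈ 82.76 second (4 s.f.). Final answer: 82.76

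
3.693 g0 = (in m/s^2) 1 g0 = 9.80665 m/s^2, so 3.693 g0 = 3.693 * 9.80665 = 36.215958 m/s^2. Result: 36.215958 m/s^2 ≈ 36.22 m/s^2 (4 s.f.). Final answer: 36.22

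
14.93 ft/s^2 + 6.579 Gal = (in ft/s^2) 15.15. Check: 1 ft/s^2 = 0.3048 m/s^2, so 14.93 ft/s^2 = 14.93 * 0.3048 = 4.550664 m/s^2. 1 Gal = 0.01 m/s^2, so 6.579 Gal = 6.579 * 0.01 = 0.06579 m/s^2. Sum: 4.550664 + 0.06579 = 4.616454 m/s^2. 1 ft/s^2 = 0.3048 m/s^2, so 4.616454 m/s^2 = 4.616454 / 0.3048 = 15.145846 ft/s^2 ≈ 15.15 ft/s^2 (4 s.f.).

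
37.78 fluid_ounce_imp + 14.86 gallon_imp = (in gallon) 1 fluid_ounce_imp = 2.8413063e-05 m^3, so 37.78 fluid_ounce_imp = 37.78 * 2.8413063e-05 = 0.0010734455 m^3. 1 gallon_imp = 0.00454609 m^3, so 14.86 gallon_imp = 14.86 * 0.00454609 = 0.067554897 m^3. Sum: 0.0010734455 + 0.067554897 = 0.068628343 m^3. 1 gallon = 0.0037854118 m^3, so 0.068628343 m^3 = 0.068628343 / 0.0037854118 = 18.12969 gallon ≈ 18.13 gallon (4 s.f.). Final answer: 18.13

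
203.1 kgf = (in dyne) 1 kgf = 9.80665 N, so 203.1 kgf = 203.1 * 9.80665 = 1991.7306 N. 1 dyne = 1e-05 N, so 1991.7306 N = 1991.7306 / 1e-05 = 1.9917306e+08 dyne ≈ 1.992e+08 dyne (4 s.f.). Final answer: 1.992e+08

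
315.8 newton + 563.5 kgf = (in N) 315.8 newton = 315.8 N. 1 kgf = 9.80665 N, so 563.5 kgf = 563.5 * 9.80665 = 5526.0473 N. Sum: 315.8 + 5526.0473 = 5841.8473 N. Result: 5841.8473 N ≈ 5842 N (4 s.f.). Final answer: 5842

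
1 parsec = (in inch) 1.215e+18. Check: 1 parsec = 3.0856776e+16 m, so 1 parsec = 1 * 3.0856776e+16 = 3.0856776e+16 m. 1 inch = 0.0254 m, so 3.0856776e+16 m = 3.0856776e+16 / 0.0254 = 1.2148337e+18 inch ≈ 1.215e+18 inch (4 s.f.).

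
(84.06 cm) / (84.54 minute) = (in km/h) 1 cm = 0.01 m, so 84.06 cm = 84.06 * 0.01 = 0.8406 m. 1 minute = 60 s, so 84.54 minute = 84.54 * 60 = 5072.4 s. Combine: 0.8406 m / 5072.4 s = 0.00016572037 m/s. 1 km/h = 0.27777778 m/s, so 0.00016572037 m/s = 0.00016572037 / 0.27777778 = 0.00059659333 km/h ≈ 0.0005966 km/h (4 s.f.). Final answer: 0.0005966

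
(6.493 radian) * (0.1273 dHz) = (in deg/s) 6.493 radian = 6.493 rad. 1 dHz = 0.1 Hz, so 0.1273 dHz = 0.1273 * 0.1 = 0.01273 Hz. Combine: 6.493 rad * 0.01273 Hz = 0.08265589 rad/s. 1 deg/s = 0.017453293 rad/s, so 0.08265589 rad/s = 0.08265589 / 0.017453293 = 4.7358336 deg/s ≈ 4.736 deg/s (4 s.f.). Final answer: 4.736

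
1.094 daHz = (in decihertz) 109.4. Check: 1 daHz = 10 Hz, so 1.094 daHz = 1.094 * 10 = 10.94 Hz. 1 decihertz = 0.1 Hz, so 10.94 Hz = 10.94 / 0.1 = 109.4 decihertz.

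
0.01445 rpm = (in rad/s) 0.001513. Check: 1 rpm = 0.10471976 rad/s, so 0.01445 rpm = 0.01445 * 0.10471976 = 0.0015132005 rad/s. Result: 0.0015132005 rad/s ≈ 0.001513 rad/s (4 s.f.).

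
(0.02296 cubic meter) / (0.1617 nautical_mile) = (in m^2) 0.02296 cubic meter = 0.02296 m^3. 1 nautical_mile = 1852 m, so 0.1617 nautical_mile = 0.1617 * 1852 = 299.4684 m. Combine: 0.02296 m^3 / 299.4684 m = 7.6669191e-05 m^2. Result: 7.6669191e-05 m^2 ≈ 7.667e-05 m^2 (4 s.f.). Final answer: 7.667e-05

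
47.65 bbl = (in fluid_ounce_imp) 1 bbl = 0.15898729 m^3, so 47.65 bbl = 47.65 * 0.15898729 = 7.5757446 m^3. 1 fluid_ounce_imp = 2.8413063e-05 m^3, so 7.5757446 m^3 = 7.5757446 / 2.8413063e-05 = 266628.94 fluid_ounce_imp ≈ 2.666e+05 fluid_ounce_imp (4 s.f.). Final answer: 2.666e+05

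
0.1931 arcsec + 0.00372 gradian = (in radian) 5.937e-05. Check: 1 arcsec = 4.8481368e-06 rad, so 0.1931 arcsec = 0.1931 * 4.8481368e-06 = 9.3617522e-07 rad. 1 gradian = 0.015707963 rad, so 0.00372 gradian = 0.00372 * 0.015707963 = 5.8433623e-05 rad. Sum: 9.3617522e-07 + 5.8433623e-05 = 5.9369799e-05 rad. 5.9369799e-05 rad = 5.9369799e-05 radian ≈ 5.937e-05 radian (4 s.f.).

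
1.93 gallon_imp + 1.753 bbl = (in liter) 1 gallon_imp = 0.00454609 m^3, so 1.93 gallon_imp = 1.93 * 0.00454609 = 0.0087739537 m^3. 1 bbl = 0.15898729 m^3, so 1.753 bbl = 1.753 * 0.15898729 = 0.27870473 m^3. Sum: 0.0087739537 + 0.27870473 = 0.28747868 m^3. 1 liter = 0.001 m^3, so 0.28747868 m^3 = 0.28747868 / 0.001 = 287.47868 liter ≈ 287.5 liter (4 s.f.). Final answer: 287.5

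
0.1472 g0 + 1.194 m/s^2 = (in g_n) 0.269. Check: 1 g0 = 9.80665 m/s^2, so 0.1472 g0 = 0.1472 * 9.80665 = 1.4435389 m/s^2. 1.194 m/s^2 is already in m/s^2. Sum: 1.4435389 + 1.194 = 2.6375389 m/s^2. 1 g_n = 9.80665 m/s^2, so 2.6375389 m/s^2 = 2.6375389 / 9.80665 = 0.26895412 g_n ≈ 0.269 g_n (4 s.f.).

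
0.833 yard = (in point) 1 yard = 0.9144 m, so 0.833 yard = 0.833 * 0.9144 = 0.7616952 m. 1 point = 0.00035277778 m, so 0.7616952 m = 0.7616952 / 0.00035277778 = 2159.136 point ≈ 2159 point (4 s.f.). Final answer: 2159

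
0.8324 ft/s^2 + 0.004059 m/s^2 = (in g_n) 1 ft/s^2 = 0.3048 m/s^2, so 0.8324 ft/s^2 = 0.8324 * 0.3048 = 0.25371552 m/s^2. 0.004059 m/s^2 is already in m/s^2. Sum: 0.25371552 + 0.004059 = 0.25777452 m/s^2. 1 g_n = 9.80665 m/s^2, so 0.25777452 m/s^2 = 0.25777452 / 9.80665 = 0.026285686 g_n ≈ 0.02629 g_n (4 s.f.). Final answer: 0.02629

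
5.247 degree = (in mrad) 1 degree = 0.017453293 rad, so 5.247 degree = 5.247 * 0.017453293 = 0.091577426 rad. 1 mrad = 0.001 rad, so 0.091577426 rad = 0.091577426 / 0.001 = 91.577426 mrad ≈ 91.58 mrad (4 s.f.). Final answer: 91.58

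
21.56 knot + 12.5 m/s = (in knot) 45.86. Check: 1 knot = 0.51444444 m/s, so 21.56 knot = 21.56 * 0.51444444 = 11.091422 m/s. 12.5 m/s is already in m/s. Sum: 11.091422 + 12.5 = 23.591422 m/s. 1 knot = 0.51444444 m/s, so 23.591422 m/s = 23.591422 / 0.51444444 = 45.858056 knot ≈ 45.86 knot (4 s.f.).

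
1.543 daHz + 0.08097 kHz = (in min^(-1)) 5784. Check: 1 daHz = 10 Hz, so 1.543 daHz = 1.543 * 10 = 15.43 Hz. 1 kHz = 1000 Hz, so 0.08097 kHz = 0.08097 * 1000 = 80.97 Hz. Sum: 15.43 + 80.97 = 96.4 Hz. 1 min^(-1) = 0.016666667 Hz, so 96.4 Hz = 96.4 / 0.016666667 = 5784 min^(-1).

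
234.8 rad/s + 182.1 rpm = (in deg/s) 234.8 rad/s is already in rad/s. 1 rpm = 0.10471976 rad/s, so 182.1 rpm = 182.1 * 0.10471976 = 19.069467 rad/s. Sum: 234.8 + 19.069467 = 253.86947 rad/s. 1 deg/s = 0.017453293 rad/s, so 253.86947 rad/s = 253.86947 / 0.017453293 = 14545.649 deg/s ≈ 1.455e+04 deg/s (4 s.f.). Final answer: 1.455e+04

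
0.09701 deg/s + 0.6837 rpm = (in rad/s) 0.07329. Check: 1 deg/s = 0.017453293 rad/s, so 0.09701 deg/s = 0.09701 * 0.017453293 = 0.0016931439 rad/s. 1 rpm = 0.10471976 rad/s, so 0.6837 rpm = 0.6837 * 0.10471976 = 0.071596897 rad/s. Sum: 0.0016931439 + 0.071596897 = 0.07329004 rad/s. Result: 0.07329004 rad/s ≈ 0.07329 rad/s (4 s.f.).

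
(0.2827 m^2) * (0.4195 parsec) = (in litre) 3.659e+18. Check: 0.2827 m^2 is already in m^2. 1 parsec = 3.0856776e+16 m, so 0.4195 parsec = 0.4195 * 3.0856776e+16 = 1.2944417e+16 m. Combine: 0.2827 m^2 * 1.2944417e+16 m = 3.6593868e+15 m^3. 1 litre = 0.001 m^3, so 3.6593868e+15 m^3 = 3.6593868e+15 / 0.001 = 3.6593868e+18 litre ≈ 3.659e+18 litre (4 s.f.).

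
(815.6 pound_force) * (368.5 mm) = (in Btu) 1.267. Check: 1 pound_force = 4.4482216 N, so 815.6 pound_force = 815.6 * 4.4482216 = 3627.9695 N. 1 mm = 0.001 m, so 368.5 mm = 368.5 * 0.001 = 0.3685 m. Combine: 3627.9695 N * 0.3685 m = 1336.9068 J. 1 Btu = 1055.0559 J, so 1336.9068 J = 1336.9068 / 1055.0559 = 1.2671431 Btu ≈ 1.267 Btu (4 s.f.).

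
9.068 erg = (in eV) 1 erg = 1e-07 J, so 9.068 erg = 9.068 * 1e-07 = 9.068e-07 J. 1 eV = 1.6021766e-19 J, so 9.068e-07 J = 9.068e-07 / 1.6021766e-19 = 5.6598004e+12 eV ≈ 5.66e+12 eV (4 s.f.). Final answer: 5.66e+12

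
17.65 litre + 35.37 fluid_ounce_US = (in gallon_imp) 4.113. Check: 1 litre = 0.001 m^3, so 17.65 litre = 17.65 * 0.001 = 0.01765 m^3. 1 fluid_ounce_US = 2.957353e-05 m^3, so 35.37 fluid_ounce_US = 35.37 * 2.957353e-05 = 0.0010460157 m^3. Sum: 0.01765 + 0.0010460157 = 0.018696016 m^3. 1 gallon_imp = 0.00454609 m^3, so 0.018696016 m^3 = 0.018696016 / 0.00454609 = 4.1125485 gallon_imp ≈ 4.113 gallon_imp (4 s.f.).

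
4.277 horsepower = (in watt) 1 horsepower = 745.69987 W, so 4.277 horsepower = 4.277 * 745.69987 = 3189.3584 W. 3189.3584 W = 3189.3584 watt ≈ 3189 watt (4 s.f.). Final answer: 3189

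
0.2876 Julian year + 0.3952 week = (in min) 1.552e+05. Check: 1 Julian year = 31557600 s, so 0.2876 Julian year = 0.2876 * 31557600 = 9075965.8 s. 1 week = 604800 s, so 0.3952 week = 0.3952 * 604800 = 239016.96 s. Sum: 9075965.8 + 239016.96 = 9314982.7 s. 1 min = 60 s, so 9314982.7 s = 9314982.7 / 60 = 155249.71 min ≈ 1.552e+05 min (4 s.f.).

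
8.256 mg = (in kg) 1 mg = 1e-06 kg, so 8.256 mg = 8.256 * 1e-06 = 8.256e-06 kg. Result: 8.256e-06 kg. Final answer: 8.256e-06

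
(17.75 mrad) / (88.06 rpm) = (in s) 0.001925. Check: 1 mrad = 0.001 rad, so 17.75 mrad = 17.75 * 0.001 = 0.01775 rad. 1 rpm = 0.10471976 rad/s, so 88.06 rpm = 88.06 * 0.10471976 = 9.2216216 rad/s. Combine: 0.01775 rad / 9.2216216 rad/s = 0.0019248241 s. Result: 0.0019248241 s ≈ 0.001925 s (4 s.f.).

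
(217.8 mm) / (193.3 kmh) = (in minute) 1 mm = 0.001 m, so 217.8 mm = 217.8 * 0.001 = 0.2178 m. 1 kmh = 0.27777778 m/s, so 193.3 kmh = 193.3 * 0.27777778 = 53.694444 m/s. Combine: 0.2178 m / 53.694444 m/s = 0.0040562856 s. 1 minute = 60 s, so 0.0040562856 s = 0.0040562856 / 60 = 6.7604759e-05 minute ≈ 6.76e-05 minute (4 s.f.). Final answer: 6.76e-05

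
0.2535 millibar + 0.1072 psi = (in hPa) 7.645. Check: 1 millibar = 100 Pa, so 0.2535 millibar = 0.2535 * 100 = 25.35 Pa. 1 psi = 6894.7573 Pa, so 0.1072 psi = 0.1072 * 6894.7573 = 739.11798 Pa. Sum: 25.35 + 739.11798 = 764.46798 Pa. 1 hPa = 100 Pa, so 764.46798 Pa = 764.46798 / 100 = 7.6446798 hPa ≈ 7.645 hPa (4 s.f.).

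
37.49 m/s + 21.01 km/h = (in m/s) 37.49 m/s is already in m/s. 1 km/h = 0.27777778 m/s, so 21.01 km/h = 21.01 * 0.27777778 = 5.8361111 m/s. Sum: 37.49 + 5.8361111 = 43.326111 m/s. Result: 43.326111 m/s ≈ 43.33 m/s (4 s.f.). Final answer: 43.33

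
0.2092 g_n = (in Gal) 205.2. Check: 1 g_n = 9.80665 m/s^2, so 0.2092 g_n = 0.2092 * 9.80665 = 2.0515512 m/s^2. 1 Gal = 0.01 m/s^2, so 2.0515512 m/s^2 = 2.0515512 / 0.01 = 205.15512 Gal ≈ 205.2 Gal (4 s.f.).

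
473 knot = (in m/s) 1 knot = 0.51444444 m/s, so 473 knot = 473 * 0.51444444 = 243.33222 m/s. Result: 243.33222 m/s ≈ 243.3 m/s (4 s.f.). Final answer: 243.3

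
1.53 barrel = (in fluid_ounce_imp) 8561. Check: 1 barrel = 0.15898729 m^3, so 1.53 barrel = 1.53 * 0.15898729 = 0.24325056 m^3. 1 fluid_ounce_imp = 2.8413063e-05 m^3, so 0.24325056 m^3 = 0.24325056 / 2.8413063e-05 = 8561.2229 fluid_ounce_imp ≈ 8561 fluid_ounce_imp (4 s.f.).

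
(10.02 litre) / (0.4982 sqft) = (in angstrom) 1 litre = 0.001 m^3, so 10.02 litre = 10.02 * 0.001 = 0.01002 m^3. 1 sqft = 0.09290304 m^2, so 0.4982 sqft = 0.4982 * 0.09290304 = 0.046284295 m^2. Combine: 0.01002 m^3 / 0.046284295 m^2 = 0.21648812 m. 1 angstrom = 1e-10 m, so 0.21648812 m = 0.21648812 / 1e-10 = 2.1648812e+09 angstrom ≈ 2.165e+09 angstrom (4 s.f.). Final answer: 2.165e+09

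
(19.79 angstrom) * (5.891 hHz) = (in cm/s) 1 angstrom = 1e-10 m, so 19.79 angstrom = 19.79 * 1e-10 = 1.979e-09 m. 1 hHz = 100 Hz, so 5.891 hHz = 5.891 * 100 = 589.1 Hz. Combine: 1.979e-09 m * 589.1 Hz = 1.1658289e-06 m/s. 1 cm/s = 0.01 m/s, so 1.1658289e-06 m/s = 1.1658289e-06 / 0.01 = 0.00011658289 cm/s ≈ 0.0001166 cm/s (4 s.f.). Final answer: 0.0001166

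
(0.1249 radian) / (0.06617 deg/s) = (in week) 0.0001788. Check: 0.1249 radian = 0.1249 rad. 1 deg/s = 0.017453293 rad/s, so 0.06617 deg/s = 0.06617 * 0.017453293 = 0.0011548844 rad/s. Combine: 0.1249 rad / 0.0011548844 rad/s = 108.14936 s. 1 week = 604800 s, so 108.14936 s = 108.14936 / 604800 = 0.00017881838 week ≈ 0.0001788 week (4 s.f.).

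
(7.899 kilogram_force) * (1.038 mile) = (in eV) 1 kilogram_force = 9.80665 N, so 7.899 kilogram_force = 7.899 * 9.80665 = 77.462728 N. 1 mile = 1609.344 m, so 1.038 mile = 1.038 * 1609.344 = 1670.4991 m. Combine: 77.462728 N * 1670.4991 m = 129401.42 J. 1 eV = 1.6021766e-19 J, so 129401.42 J = 129401.42 / 1.6021766e-19 = 8.0766011e+23 eV ≈ 8.077e+23 eV (4 s.f.). Final answer: 8.077e+23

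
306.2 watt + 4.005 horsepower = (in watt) 3293. Check: 306.2 watt = 306.2 W. 1 horsepower = 745.69987 W, so 4.005 horsepower = 4.005 * 745.69987 = 2986.528 W. Sum: 306.2 + 2986.528 = 3292.728 W. 3292.728 W = 3292.728 watt ≈ 3293 watt (4 s.f.).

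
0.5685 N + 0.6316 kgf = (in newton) 0.5685 N is already in N. 1 kgf = 9.80665 N, so 0.6316 kgf = 0.6316 * 9.80665 = 6.1938801 N. Sum: 0.5685 + 6.1938801 = 6.7623801 N. 6.7623801 N = 6.7623801 newton ≈ 6.762 newton (4 s.f.). Final answer: 6.762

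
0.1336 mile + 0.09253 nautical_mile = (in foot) 1268. Check: 1 mile = 1609.344 m, so 0.1336 mile = 0.1336 * 1609.344 = 215.00836 m. 1 nautical_mile = 1852 m, so 0.09253 nautical_mile = 0.09253 * 1852 = 171.36556 m. Sum: 215.00836 + 171.36556 = 386.37392 m. 1 foot = 0.3048 m, so 386.37392 m = 386.37392 / 0.3048 = 1267.631 foot ≈ 1268 foot (4 s.f.).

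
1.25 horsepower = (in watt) 932.1. Check: 1 horsepower = 745.69987 W, so 1.25 horsepower = 1.25 * 745.69987 = 932.12484 W. 932.12484 W = 932.12484 watt ≈ 932.1 watt (4 s.f.).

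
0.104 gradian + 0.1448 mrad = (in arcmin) 6.114. Check: 1 gradian = 0.015707963 rad, so 0.104 gradian = 0.104 * 0.015707963 = 0.0016336282 rad. 1 mrad = 0.001 rad, so 0.1448 mrad = 0.1448 * 0.001 = 0.0001448 rad. Sum: 0.0016336282 + 0.0001448 = 0.0017784282 rad. 1 arcmin = 0.00029088821 rad, so 0.0017784282 rad = 0.0017784282 / 0.00029088821 = 6.1137857 arcmin ≈ 6.114 arcmin (4 s.f.).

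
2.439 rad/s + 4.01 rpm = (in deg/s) 163.8. Check: 2.439 rad/s is already in rad/s. 1 rpm = 0.10471976 rad/s, so 4.01 rpm = 4.01 * 0.10471976 = 0.41992622 rad/s. Sum: 2.439 + 0.41992622 = 2.8589262 rad/s. 1 deg/s = 0.017453293 rad/s, so 2.8589262 rad/s = 2.8589262 / 0.017453293 = 163.80441 deg/s ≈ 163.8 deg/s (4 s.f.).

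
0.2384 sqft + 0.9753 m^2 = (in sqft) 10.74. Check: 1 sqft = 0.09290304 m^2, so 0.2384 sqft = 0.2384 * 0.09290304 = 0.022148085 m^2. 0.9753 m^2 is already in m^2. Sum: 0.022148085 + 0.9753 = 0.99744808 m^2. 1 sqft = 0.09290304 m^2, so 0.99744808 m^2 = 0.99744808 / 0.09290304 = 10.736442 sqft ≈ 10.74 sqft (4 s.f.).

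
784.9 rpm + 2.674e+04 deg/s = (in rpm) 5242. Check: 1 rpm = 0.10471976 rad/s, so 784.9 rpm = 784.9 * 0.10471976 = 82.194536 rad/s. 1 deg/s = 0.017453293 rad/s, so 2.674e+04 deg/s = 2.674e+04 * 0.017453293 = 466.70104 rad/s. Sum: 82.194536 + 466.70104 = 548.89558 rad/s. 1 rpm = 0.10471976 rad/s, so 548.89558 rad/s = 548.89558 / 0.10471976 = 5241.5667 rpm ≈ 5242 rpm (4 s.f.).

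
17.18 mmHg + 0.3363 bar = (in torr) 269.4. Check: 1 mmHg = 133.32237 Pa, so 17.18 mmHg = 17.18 * 133.32237 = 2290.4783 Pa. 1 bar = 100000 Pa, so 0.3363 bar = 0.3363 * 100000 = 33630 Pa. Sum: 2290.4783 + 33630 = 35920.478 Pa. 1 torr = 133.32237 Pa, so 35920.478 Pa = 35920.478 / 133.32237 = 269.42574 torr ≈ 269.4 torr (4 s.f.).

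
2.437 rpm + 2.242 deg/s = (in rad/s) 0.2943. Check: 1 rpm = 0.10471976 rad/s, so 2.437 rpm = 2.437 * 0.10471976 = 0.25520204 rad/s. 1 deg/s = 0.017453293 rad/s, so 2.242 deg/s = 2.242 * 0.017453293 = 0.039130282 rad/s. Sum: 0.25520204 + 0.039130282 = 0.29433233 rad/s. Result: 0.29433233 rad/s ≈ 0.2943 rad/s (4 s.f.).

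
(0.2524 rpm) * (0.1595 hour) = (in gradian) 1 rpm = 0.10471976 rad/s, so 0.2524 rpm = 0.2524 * 0.10471976 = 0.026431266 rad/s. 1 hour = 3600 s, so 0.1595 hour = 0.1595 * 3600 = 574.2 s. Combine: 0.026431266 rad/s * 574.2 s = 15.176833 rad. 1 gradian = 0.015707963 rad, so 15.176833 rad = 15.176833 / 0.015707963 = 966.1872 gradian ≈ 966.2 gradian (4 s.f.). Final answer: 966.2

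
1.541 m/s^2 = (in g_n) 0.1571. Check: 1 g_n = 9.80665 m/s^2, so 1.541 m/s^2 = 1.541 / 9.80665 = 0.15713827 g_n ≈ 0.1571 g_n (4 s.f.).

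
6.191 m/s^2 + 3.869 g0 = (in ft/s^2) 6.191 m/s^2 is already in m/s^2. 1 g0 = 9.80665 m/s^2, so 3.869 g0 = 3.869 * 9.80665 = 37.941929 m/s^2. Sum: 6.191 + 37.941929 = 44.132929 m/s^2. 1 ft/s^2 = 0.3048 m/s^2, so 44.132929 m/s^2 = 44.132929 / 0.3048 = 144.79307 ft/s^2 ≈ 144.8 ft/s^2 (4 s.f.). Final answer: 144.8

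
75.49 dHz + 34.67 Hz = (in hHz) 0.4222. Check: 1 dHz = 0.1 Hz, so 75.49 dHz = 75.49 * 0.1 = 7.549 Hz. 34.67 Hz is already in Hz. Sum: 7.549 + 34.67 = 42.219 Hz. 1 hHz = 100 Hz, so 42.219 Hz = 42.219 / 100 = 0.42219 hHz ≈ 0.4222 hHz (4 s.f.).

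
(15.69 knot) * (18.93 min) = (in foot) 3.008e+04. Check: 1 knot = 0.51444444 m/s, so 15.69 knot = 15.69 * 0.51444444 = 8.0716333 m/s. 1 min = 60 s, so 18.93 min = 18.93 * 60 = 1135.8 s. Combine: 8.0716333 m/s * 1135.8 s = 9167.7611 m. 1 foot = 0.3048 m, so 9167.7611 m = 9167.7611 / 0.3048 = 30077.956 foot ≈ 3.008e+04 foot (4 s.f.).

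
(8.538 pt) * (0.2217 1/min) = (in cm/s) 1 pt = 0.00035277778 m, so 8.538 pt = 8.538 * 0.00035277778 = 0.0030120167 m. 1 1/min = 0.016666667 Hz, so 0.2217 1/min = 0.2217 * 0.016666667 = 0.003695 Hz. Combine: 0.0030120167 m * 0.003695 Hz = 1.1129402e-05 m/s. 1 cm/s = 0.01 m/s, so 1.1129402e-05 m/s = 1.1129402e-05 / 0.01 = 0.0011129402 cm/s ≈ 0.001113 cm/s (4 s.f.). Final answer: 0.001113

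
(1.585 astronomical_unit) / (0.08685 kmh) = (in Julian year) 1 astronomical_unit = 1.4959787e+11 m, so 1.585 astronomical_unit = 1.585 * 1.4959787e+11 = 2.3711263e+11 m. 1 kmh = 0.27777778 m/s, so 0.08685 kmh = 0.08685 * 0.27777778 = 0.024125 m/s. Combine: 2.3711263e+11 m / 0.024125 m/s = 9.8285026e+12 s. 1 Julian year = 31557600 s, so 9.8285026e+12 s = 9.8285026e+12 / 31557600 = 311446.45 Julian year ≈ 3.114e+05 Julian year (4 s.f.). Final answer: 3.114e+05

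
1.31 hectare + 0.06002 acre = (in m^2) 1 hectare = 10000 m^2, so 1.31 hectare = 1.31 * 10000 = 13100 m^2. 1 acre = 4046.8564 m^2, so 0.06002 acre = 0.06002 * 4046.8564 = 242.89232 m^2. Sum: 13100 + 242.89232 = 13342.892 m^2. Result: 13342.892 m^2 ≈ 1.334e+04 m^2 (4 s.f.). Final answer: 1.334e+04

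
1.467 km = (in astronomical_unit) 1 km = 1000 m, so 1.467 km = 1.467 * 1000 = 1467 m. 1 astronomical_unit = 1.4959787e+11 m, so 1467 m = 1467 / 1.4959787e+11 = 9.8062893e-09 astronomical_unit ≈ 9.806e-09 astronomical_unit (4 s.f.). Final answer: 9.806e-09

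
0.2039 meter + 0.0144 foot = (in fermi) 0.2039 meter = 0.2039 m. 1 foot = 0.3048 m, so 0.0144 foot = 0.0144 * 0.3048 = 0.00438912 m. Sum: 0.2039 + 0.00438912 = 0.20828912 m. 1 fermi = 1e-15 m, so 0.20828912 m = 0.20828912 / 1e-15 = 2.0828912e+14 fermi ≈ 2.083e+14 fermi (4 s.f.). Final answer: 2.083e+14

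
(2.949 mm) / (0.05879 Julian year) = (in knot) 3.09e-09. Check: 1 mm = 0.001 m, so 2.949 mm = 2.949 * 0.001 = 0.002949 m. 1 Julian year = 31557600 s, so 0.05879 Julian year = 0.05879 * 31557600 = 1855271.3 s. Combine: 0.002949 m / 1855271.3 s = 1.5895249e-09 m/s. 1 knot = 0.51444444 m/s, so 1.5895249e-09 m/s = 1.5895249e-09 / 0.51444444 = 3.0897893e-09 knot ≈ 3.09e-09 knot (4 s.f.).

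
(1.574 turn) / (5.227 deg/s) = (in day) 0.001255. Check: 1 turn = 6.2831853 rad, so 1.574 turn = 1.574 * 6.2831853 = 9.8897337 rad. 1 deg/s = 0.017453293 rad/s, so 5.227 deg/s = 5.227 * 0.017453293 = 0.09122836 rad/s. Combine: 9.8897337 rad / 0.09122836 rad/s = 108.40635 s. 1 day = 86400 s, so 108.40635 s = 108.40635 / 86400 = 0.0012547031 day ≈ 0.001255 day (4 s.f.).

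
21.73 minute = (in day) 1 minute = 60 s, so 21.73 minute = 21.73 * 60 = 1303.8 s. 1 day = 86400 s, so 1303.8 s = 1303.8 / 86400 = 0.015090278 day ≈ 0.01509 day (4 s.f.). Final answer: 0.01509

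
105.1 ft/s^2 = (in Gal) 1 ft/s^2 = 0.3048 m/s^2, so 105.1 ft/s^2 = 105.1 * 0.3048 = 32.03448 m/s^2. 1 Gal = 0.01 m/s^2, so 32.03448 m/s^2 = 32.03448 / 0.01 = 3203.448 Gal ≈ 3203 Gal (4 s.f.). Final answer: 3203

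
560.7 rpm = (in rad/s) 58.72. Check: 1 rpm = 0.10471976 rad/s, so 560.7 rpm = 560.7 * 0.10471976 = 58.716367 rad/s. Result: 58.716367 rad/s ≈ 58.72 rad/s (4 s.f.).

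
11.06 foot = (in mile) 1 foot = 0.3048 m, so 11.06 foot = 11.06 * 0.3048 = 3.371088 m. 1 mile = 1609.344 m, so 3.371088 m = 3.371088 / 1609.344 = 0.002094697 mile ≈ 0.002095 mile (4 s.f.). Final answer: 0.002095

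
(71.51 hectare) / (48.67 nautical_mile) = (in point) 1 hectare = 10000 m^2, so 71.51 hectare = 71.51 * 10000 = 715100 m^2. 1 nautical_mile = 1852 m, so 48.67 nautical_mile = 48.67 * 1852 = 90136.84 m. Combine: 715100 m^2 / 90136.84 m = 7.9334931 m. 1 point = 0.00035277778 m, so 7.9334931 m = 7.9334931 / 0.00035277778 = 22488.642 point ≈ 2.249e+04 point (4 s.f.). Final answer: 2.249e+04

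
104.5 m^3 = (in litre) 1.045e+05. Check: 1 litre = 0.001 m^3, so 104.5 m^3 = 104.5 / 0.001 = 104500 litre ≈ 1.045e+05 litre (4 s.f.).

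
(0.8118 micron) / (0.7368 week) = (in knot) 3.541e-12. Check: 1 micron = 1e-06 m, so 0.8118 micron = 0.8118 * 1e-06 = 8.118e-07 m. 1 week = 604800 s, so 0.7368 week = 0.7368 * 604800 = 445616.64 s. Combine: 8.118e-07 m / 445616.64 s = 1.8217453e-12 m/s. 1 knot = 0.51444444 m/s, so 1.8217453e-12 m/s = 1.8217453e-12 / 0.51444444 = 3.5411895e-12 knot ≈ 3.541e-12 knot (4 s.f.).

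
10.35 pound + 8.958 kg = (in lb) 1 pound = 0.45359237 kg, so 10.35 pound = 10.35 * 0.45359237 = 4.694681 kg. 8.958 kg is already in kg. Sum: 4.694681 + 8.958 = 13.652681 kg. 1 lb = 0.45359237 kg, so 13.652681 kg = 13.652681 / 0.45359237 = 30.099009 lb ≈ 30.1 lb (4 s.f.). Final answer: 30.1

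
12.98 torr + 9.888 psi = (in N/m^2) 1 torr = 133.32237 Pa, so 12.98 torr = 12.98 * 133.32237 = 1730.5243 Pa. 1 psi = 6894.7573 Pa, so 9.888 psi = 9.888 * 6894.7573 = 68175.36 Pa. Sum: 1730.5243 + 68175.36 = 69905.884 Pa. 69905.884 Pa = 69905.884 N/m^2 ≈ 6.991e+04 N/m^2 (4 s.f.). Final answer: 6.991e+04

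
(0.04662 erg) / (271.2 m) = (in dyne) 1.719e-06. Check: 1 erg = 1e-07 J, so 0.04662 erg = 0.04662 * 1e-07 = 4.662e-09 J. 271.2 m is already in m. Combine: 4.662e-09 J / 271.2 m = 1.7190265e-11 N. 1 dyne = 1e-05 N, so 1.7190265e-11 N = 1.7190265e-11 / 1e-05 = 1.7190265e-06 dyne ≈ 1.719e-06 dyne (4 s.f.).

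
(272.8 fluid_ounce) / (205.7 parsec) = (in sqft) 1.368e-20. Check: 1 fluid_ounce = 2.957353e-05 m^3, so 272.8 fluid_ounce = 272.8 * 2.957353e-05 = 0.0080676589 m^3. 1 parsec = 3.0856776e+16 m, so 205.7 parsec = 205.7 * 3.0856776e+16 = 6.3472388e+18 m. Combine: 0.0080676589 m^3 / 6.3472388e+18 m = 1.2710502e-21 m^2. 1 sqft = 0.09290304 m^2, so 1.2710502e-21 m^2 = 1.2710502e-21 / 0.09290304 = 1.368147e-20 sqft ≈ 1.368e-20 sqft (4 s.f.).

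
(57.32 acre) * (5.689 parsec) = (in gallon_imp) 1 acre = 4046.8564 m^2, so 57.32 acre = 57.32 * 4046.8564 = 231965.81 m^2. 1 parsec = 3.0856776e+16 m, so 5.689 parsec = 5.689 * 3.0856776e+16 = 1.755442e+17 m. Combine: 231965.81 m^2 * 1.755442e+17 m = 4.0720252e+22 m^3. 1 gallon_imp = 0.00454609 m^3, so 4.0720252e+22 m^3 = 4.0720252e+22 / 0.00454609 = 8.9572032e+24 gallon_imp ≈ 8.957e+24 gallon_imp (4 s.f.). Final answer: 8.957e+24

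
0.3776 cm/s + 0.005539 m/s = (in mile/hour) 0.02084. Check: 1 cm/s = 0.01 m/s, so 0.3776 cm/s = 0.3776 * 0.01 = 0.003776 m/s. 0.005539 m/s is already in m/s. Sum: 0.003776 + 0.005539 = 0.009315 m/s. 1 mile/hour = 0.44704 m/s, so 0.009315 m/s = 0.009315 / 0.44704 = 0.020837062 mile/hour ≈ 0.02084 mile/hour (4 s.f.).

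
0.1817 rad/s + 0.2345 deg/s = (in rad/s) 0.1817 rad/s is already in rad/s. 1 deg/s = 0.017453293 rad/s, so 0.2345 deg/s = 0.2345 * 0.017453293 = 0.0040927971 rad/s. Sum: 0.1817 + 0.0040927971 = 0.1857928 rad/s. Result: 0.1857928 rad/s ≈ 0.1858 rad/s (4 s.f.). Final answer: 0.1858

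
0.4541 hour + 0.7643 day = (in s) 6.767e+04. Check: 1 hour = 3600 s, so 0.4541 hour = 0.4541 * 3600 = 1634.76 s. 1 day = 86400 s, so 0.7643 day = 0.7643 * 86400 = 66035.52 s. Sum: 1634.76 + 66035.52 = 67670.28 s. Result: 67670.28 s ≈ 6.767e+04 s (4 s.f.).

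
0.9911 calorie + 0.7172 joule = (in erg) 1 calorie = 4.184 J, so 0.9911 calorie = 0.9911 * 4.184 = 4.1467624 J. 0.7172 joule = 0.7172 J. Sum: 4.1467624 + 0.7172 = 4.8639624 J. 1 erg = 1e-07 J, so 4.8639624 J = 4.8639624 / 1e-07 = 48639624 erg ≈ 4.864e+07 erg (4 s.f.). Final answer: 4.864e+07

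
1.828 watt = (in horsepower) 0.002451. Check: 1.828 watt = 1.828 W. 1 horsepower = 745.69987 W, so 1.828 W = 1.828 / 745.69987 = 0.0024513884 horsepower ≈ 0.002451 horsepower (4 s.f.).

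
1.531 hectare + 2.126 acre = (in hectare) 1 hectare = 10000 m^2, so 1.531 hectare = 1.531 * 10000 = 15310 m^2. 1 acre = 4046.8564 m^2, so 2.126 acre = 2.126 * 4046.8564 = 8603.6168 m^2. Sum: 15310 + 8603.6168 = 23913.617 m^2. 1 hectare = 10000 m^2, so 23913.617 m^2 = 23913.617 / 10000 = 2.3913617 hectare ≈ 2.391 hectare (4 s.f.). Final answer: 2.391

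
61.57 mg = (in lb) 0.0001357. Check: 1 mg = 1e-06 kg, so 61.57 mg = 61.57 * 1e-06 = 6.157e-05 kg. 1 lb = 0.45359237 kg, so 6.157e-05 kg = 6.157e-05 / 0.45359237 = 0.00013573861 lb ≈ 0.0001357 lb (4 s.f.).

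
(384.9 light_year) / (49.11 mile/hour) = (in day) 1.92e+12. Check: 1 light_year = 9.4607305e+15 m, so 384.9 light_year = 384.9 * 9.4607305e+15 = 3.6414352e+18 m. 1 mile/hour = 0.44704 m/s, so 49.11 mile/hour = 49.11 * 0.44704 = 21.954134 m/s. Combine: 3.6414352e+18 m / 21.954134 m/s = 1.6586558e+17 s. 1 day = 86400 s, so 1.6586558e+17 s = 1.6586558e+17 / 86400 = 1.9197405e+12 day ≈ 1.92e+12 day (4 s.f.).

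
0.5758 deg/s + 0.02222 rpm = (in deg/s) 0.7091. Check: 1 deg/s = 0.017453293 rad/s, so 0.5758 deg/s = 0.5758 * 0.017453293 = 0.010049606 rad/s. 1 rpm = 0.10471976 rad/s, so 0.02222 rpm = 0.02222 * 0.10471976 = 0.002326873 rad/s. Sum: 0.010049606 + 0.002326873 = 0.012376479 rad/s. 1 deg/s = 0.017453293 rad/s, so 0.012376479 rad/s = 0.012376479 / 0.017453293 = 0.70912 deg/s ≈ 0.7091 deg/s (4 s.f.).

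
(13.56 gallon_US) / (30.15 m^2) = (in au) 1 gallon_US = 0.0037854118 m^3, so 13.56 gallon_US = 13.56 * 0.0037854118 = 0.051330184 m^3. 30.15 m^2 is already in m^2. Combine: 0.051330184 m^3 / 30.15 m^2 = 0.0017024937 m. 1 au = 1.4959787e+11 m, so 0.0017024937 m = 0.0017024937 / 1.4959787e+11 = 1.1380467e-14 au ≈ 1.138e-14 au (4 s.f.). Final answer: 1.138e-14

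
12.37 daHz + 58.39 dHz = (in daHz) 12.95. Check: 1 daHz = 10 Hz, so 12.37 daHz = 12.37 * 10 = 123.7 Hz. 1 dHz = 0.1 Hz, so 58.39 dHz = 58.39 * 0.1 = 5.839 Hz. Sum: 123.7 + 5.839 = 129.539 Hz. 1 daHz = 10 Hz, so 129.539 Hz = 129.539 / 10 = 12.9539 daHz ≈ 12.95 daHz (4 s.f.).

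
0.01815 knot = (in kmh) 0.03361. Check: 1 knot = 0.51444444 m/s, so 0.01815 knot = 0.01815 * 0.51444444 = 0.0093371667 m/s. 1 kmh = 0.27777778 m/s, so 0.0093371667 m/s = 0.0093371667 / 0.27777778 = 0.0336138 kmh ≈ 0.03361 kmh (4 s.f.).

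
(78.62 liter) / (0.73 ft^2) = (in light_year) 1.225e-16. Check: 1 liter = 0.001 m^3, so 78.62 liter = 78.62 * 0.001 = 0.07862 m^3. 1 ft^2 = 0.09290304 m^2, so 0.73 ft^2 = 0.73 * 0.09290304 = 0.067819219 m^2. Combine: 0.07862 m^3 / 0.067819219 m^2 = 1.1592584 m. 1 light_year = 9.4607305e+15 m, so 1.1592584 m = 1.1592584 / 9.4607305e+15 = 1.2253371e-16 light_year ≈ 1.225e-16 light_year (4 s.f.).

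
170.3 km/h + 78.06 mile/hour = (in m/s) 1 km/h = 0.27777778 m/s, so 170.3 km/h = 170.3 * 0.27777778 = 47.305556 m/s. 1 mile/hour = 0.44704 m/s, so 78.06 mile/hour = 78.06 * 0.44704 = 34.895942 m/s. Sum: 47.305556 + 34.895942 = 82.201498 m/s. Result: 82.201498 m/s ≈ 82.2 m/s (4 s.f.). Final answer: 82.2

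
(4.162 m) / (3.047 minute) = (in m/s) 0.02277. Check: 4.162 m is already in m. 1 minute = 60 s, so 3.047 minute = 3.047 * 60 = 182.82 s. Combine: 4.162 m / 182.82 s = 0.022765562 m/s. Result: 0.022765562 m/s ≈ 0.02277 m/s (4 s.f.).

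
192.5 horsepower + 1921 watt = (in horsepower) 195.1. Check: 1 horsepower = 745.69987 W, so 192.5 horsepower = 192.5 * 745.69987 = 143547.23 W. 1921 watt = 1921 W. Sum: 143547.23 + 1921 = 145468.23 W. 1 horsepower = 745.69987 W, so 145468.23 W = 145468.23 / 745.69987 = 195.0761 horsepower ≈ 195.1 horsepower (4 s.f.).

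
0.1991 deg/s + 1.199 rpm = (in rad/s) 0.129. Check: 1 deg/s = 0.017453293 rad/s, so 0.1991 deg/s = 0.1991 * 0.017453293 = 0.0034749505 rad/s. 1 rpm = 0.10471976 rad/s, so 1.199 rpm = 1.199 * 0.10471976 = 0.12555899 rad/s. Sum: 0.0034749505 + 0.12555899 = 0.12903394 rad/s. Result: 0.12903394 rad/s ≈ 0.129 rad/s (4 s.f.).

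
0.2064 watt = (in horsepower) 0.2064 watt = 0.2064 W. 1 horsepower = 745.69987 W, so 0.2064 W = 0.2064 / 745.69987 = 0.00027678696 horsepower ≈ 0.0002768 horsepower (4 s.f.). Final answer: 0.0002768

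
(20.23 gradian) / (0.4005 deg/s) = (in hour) 1 gradian = 0.015707963 rad, so 20.23 gradian = 20.23 * 0.015707963 = 0.3177721 rad. 1 deg/s = 0.017453293 rad/s, so 0.4005 deg/s = 0.4005 * 0.017453293 = 0.0069900437 rad/s. Combine: 0.3177721 rad / 0.0069900437 rad/s = 45.460674 s. 1 hour = 3600 s, so 45.460674 s = 45.460674 / 3600 = 0.012627965 hour ≈ 0.01263 hour (4 s.f.). Final answer: 0.01263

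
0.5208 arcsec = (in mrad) 0.002525. Check: 1 arcsec = 4.8481368e-06 rad, so 0.5208 arcsec = 0.5208 * 4.8481368e-06 = 2.5249097e-06 rad. 1 mrad = 0.001 rad, so 2.5249097e-06 rad = 2.5249097e-06 / 0.001 = 0.0025249097 mrad ≈ 0.002525 mrad (4 s.f.).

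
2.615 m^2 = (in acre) 0.0006462. Check: 1 acre = 4046.8564 m^2, so 2.615 m^2 = 2.615 / 4046.8564 = 0.00064618057 acre ≈ 0.0006462 acre (4 s.f.).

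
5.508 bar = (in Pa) 5.508e+05. Check: 1 bar = 100000 Pa, so 5.508 bar = 5.508 * 100000 = 550800 Pa. Result: 550800 Pa ≈ 5.508e+05 Pa (4 s.f.).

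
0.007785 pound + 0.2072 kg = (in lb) 1 pound = 0.45359237 kg, so 0.007785 pound = 0.007785 * 0.45359237 = 0.0035312166 kg. 0.2072 kg is already in kg. Sum: 0.0035312166 + 0.2072 = 0.21073122 kg. 1 lb = 0.45359237 kg, so 0.21073122 kg = 0.21073122 / 0.45359237 = 0.46458281 lb ≈ 0.4646 lb (4 s.f.). Final answer: 0.4646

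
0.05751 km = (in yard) 62.89. Check: 1 km = 1000 m, so 0.05751 km = 0.05751 * 1000 = 57.51 m. 1 yard = 0.9144 m, so 57.51 m = 57.51 / 0.9144 = 62.893701 yard ≈ 62.89 yard (4 s.f.).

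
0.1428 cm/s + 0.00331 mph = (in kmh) 0.01047. Check: 1 cm/s = 0.01 m/s, so 0.1428 cm/s = 0.1428 * 0.01 = 0.001428 m/s. 1 mph = 0.44704 m/s, so 0.00331 mph = 0.00331 * 0.44704 = 0.0014797024 m/s. Sum: 0.001428 + 0.0014797024 = 0.0029077024 m/s. 1 kmh = 0.27777778 m/s, so 0.0029077024 m/s = 0.0029077024 / 0.27777778 = 0.010467729 kmh ≈ 0.01047 kmh (4 s.f.).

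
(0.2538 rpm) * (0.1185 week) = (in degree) 1.091e+05. Check: 1 rpm = 0.10471976 rad/s, so 0.2538 rpm = 0.2538 * 0.10471976 = 0.026577874 rad/s. 1 week = 604800 s, so 0.1185 week = 0.1185 * 604800 = 71668.8 s. Combine: 0.026577874 rad/s * 71668.8 s = 1904.8043 rad. 1 degree = 0.017453293 rad, so 1904.8043 rad = 1904.8043 / 0.017453293 = 109137.25 degree ≈ 1.091e+05 degree (4 s.f.).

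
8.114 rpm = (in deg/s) 48.68. Check: 1 rpm = 0.10471976 rad/s, so 8.114 rpm = 8.114 * 0.10471976 = 0.84969609 rad/s. 1 deg/s = 0.017453293 rad/s, so 0.84969609 rad/s = 0.84969609 / 0.017453293 = 48.684 deg/s ≈ 48.68 deg/s (4 s.f.).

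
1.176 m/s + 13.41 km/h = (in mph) 10.96. Check: 1.176 m/s is already in m/s. 1 km/h = 0.27777778 m/s, so 13.41 km/h = 13.41 * 0.27777778 = 3.725 m/s. Sum: 1.176 + 3.725 = 4.901 m/s. 1 mph = 0.44704 m/s, so 4.901 m/s = 4.901 / 0.44704 = 10.963225 mph ≈ 10.96 mph (4 s.f.).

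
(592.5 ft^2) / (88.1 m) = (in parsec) 2.025e-17. Check: 1 ft^2 = 0.09290304 m^2, so 592.5 ft^2 = 592.5 * 0.09290304 = 55.045051 m^2. 88.1 m is already in m. Combine: 55.045051 m^2 / 88.1 m = 0.62480194 m. 1 parsec = 3.0856776e+16 m, so 0.62480194 m = 0.62480194 / 3.0856776e+16 = 2.0248452e-17 parsec ≈ 2.025e-17 parsec (4 s.f.).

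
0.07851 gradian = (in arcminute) 4.24. Check: 1 gradian = 0.015707963 rad, so 0.07851 gradian = 0.07851 * 0.015707963 = 0.0012332322 rad. 1 arcminute = 0.00029088821 rad, so 0.0012332322 rad = 0.0012332322 / 0.00029088821 = 4.23954 arcminute ≈ 4.24 arcminute (4 s.f.).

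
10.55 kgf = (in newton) 103.5. Check: 1 kgf = 9.80665 N, so 10.55 kgf = 10.55 * 9.80665 = 103.46016 N. 103.46016 N = 103.46016 newton ≈ 103.5 newton (4 s.f.).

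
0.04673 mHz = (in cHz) 1 mHz = 0.001 Hz, so 0.04673 mHz = 0.04673 * 0.001 = 4.673e-05 Hz. 1 cHz = 0.01 Hz, so 4.673e-05 Hz = 4.673e-05 / 0.01 = 0.004673 cHz. Final answer: 0.004673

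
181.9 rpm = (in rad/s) 19.05. Check: 1 rpm = 0.10471976 rad/s, so 181.9 rpm = 181.9 * 0.10471976 = 19.048523 rad/s. Result: 19.048523 rad/s ≈ 19.05 rad/s (4 s.f.).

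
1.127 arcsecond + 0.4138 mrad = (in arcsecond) 86.48. Check: 1 arcsecond = 4.8481368e-06 rad, so 1.127 arcsecond = 1.127 * 4.8481368e-06 = 5.4638502e-06 rad. 1 mrad = 0.001 rad, so 0.4138 mrad = 0.4138 * 0.001 = 0.0004138 rad. Sum: 5.4638502e-06 + 0.0004138 = 0.00041926385 rad. 1 arcsecond = 4.8481368e-06 rad, so 0.00041926385 rad = 0.00041926385 / 4.8481368e-06 = 86.479377 arcsecond ≈ 86.48 arcsecond (4 s.f.).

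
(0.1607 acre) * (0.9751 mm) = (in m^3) 1 acre = 4046.8564 m^2, so 0.1607 acre = 0.1607 * 4046.8564 = 650.32983 m^2. 1 mm = 0.001 m, so 0.9751 mm = 0.9751 * 0.001 = 0.0009751 m. Combine: 650.32983 m^2 * 0.0009751 m = 0.63413661 m^3. Result: 0.63413661 m^3 ≈ 0.6341 m^3 (4 s.f.). Final answer: 0.6341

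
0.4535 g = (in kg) 1 g = 0.001 kg, so 0.4535 g = 0.4535 * 0.001 = 0.0004535 kg. Result: 0.0004535 kg. Final answer: 0.0004535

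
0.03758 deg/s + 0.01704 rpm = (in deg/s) 0.1398. Check: 1 deg/s = 0.017453293 rad/s, so 0.03758 deg/s = 0.03758 * 0.017453293 = 0.00065589473 rad/s. 1 rpm = 0.10471976 rad/s, so 0.01704 rpm = 0.01704 * 0.10471976 = 0.0017844246 rad/s. Sum: 0.00065589473 + 0.0017844246 = 0.0024403194 rad/s. 1 deg/s = 0.017453293 rad/s, so 0.0024403194 rad/s = 0.0024403194 / 0.017453293 = 0.13982 deg/s ≈ 0.1398 deg/s (4 s.f.).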